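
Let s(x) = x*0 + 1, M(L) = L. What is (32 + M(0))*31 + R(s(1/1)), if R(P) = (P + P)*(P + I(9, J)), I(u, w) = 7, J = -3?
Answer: 1008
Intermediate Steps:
s(x) = 1 (s(x) = 0 + 1 = 1)
R(P) = 2*P*(7 + P) (R(P) = (P + P)*(P + 7) = (2*P)*(7 + P) = 2*P*(7 + P))
(32 + M(0))*31 + R(s(1/1)) = (32 + 0)*31 + 2*1*(7 + 1) = 32*31 + 2*1*8 = 992 + 16 = 1008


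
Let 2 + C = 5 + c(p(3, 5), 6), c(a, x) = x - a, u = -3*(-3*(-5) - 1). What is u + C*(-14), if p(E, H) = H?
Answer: -98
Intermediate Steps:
u = -42 (u = -3*(15 - 1) = -3*14 = -42)
C = 4 (C = -2 + (5 + (6 - 1*5)) = -2 + (5 + (6 - 5)) = -2 + (5 + 1) = -2 + 6 = 4)
u + C*(-14) = -42 + 4*(-14) = -42 - 56 = -98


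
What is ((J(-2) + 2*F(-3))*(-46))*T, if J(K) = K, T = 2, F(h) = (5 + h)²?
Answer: -552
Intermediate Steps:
((J(-2) + 2*F(-3))*(-46))*T = ((-2 + 2*(5 - 3)²)*(-46))*2 = ((-2 + 2*2²)*(-46))*2 = ((-2 + 2*4)*(-46))*2 = ((-2 + 8)*(-46))*2 = (6*(-46))*2 = -276*2 = -552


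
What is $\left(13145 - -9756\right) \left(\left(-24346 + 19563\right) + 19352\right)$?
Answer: $333644669$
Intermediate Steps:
$\left(13145 - -9756\right) \left(\left(-24346 + 19563\right) + 19352\right) = \left(13145 + \left(-3379 + 13135\right)\right) \left(-4783 + 19352\right) = \left(13145 + 9756\right) 14569 = 22901 \cdot 14569 = 333644669$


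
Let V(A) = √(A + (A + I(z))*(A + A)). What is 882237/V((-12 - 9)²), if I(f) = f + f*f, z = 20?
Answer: 294079*√1723/12061 ≈ 1012.1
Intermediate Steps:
I(f) = f + f²
V(A) = √(A + 2*A*(420 + A)) (V(A) = √(A + (A + 20*(1 + 20))*(A + A)) = √(A + (A + 20*21)*(2*A)) = √(A + (A + 420)*(2*A)) = √(A + (420 + A)*(2*A)) = √(A + 2*A*(420 + A)))
882237/V((-12 - 9)²) = 882237/(√((-12 - 9)²*(841 + 2*(-12 - 9)²))) = 882237/(√((-21)²*(841 + 2*(-21)²))) = 882237/(√(441*(841 + 2*441))) = 882237/(√(441*(841 + 882))) = 882237/(√(441*1723)) = 882237/(√759843) = 882237/((21*√1723)) = 882237*(√1723/36183) = 294079*√1723/12061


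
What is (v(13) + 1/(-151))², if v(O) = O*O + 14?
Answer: 763527424/22801 ≈ 33487.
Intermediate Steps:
v(O) = 14 + O² (v(O) = O² + 14 = 14 + O²)
(v(13) + 1/(-151))² = ((14 + 13²) + 1/(-151))² = ((14 + 169) - 1/151)² = (183 - 1/151)² = (27632/151)² = 763527424/22801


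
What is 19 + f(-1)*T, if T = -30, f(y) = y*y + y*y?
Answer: -41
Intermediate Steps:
f(y) = 2*y² (f(y) = y² + y² = 2*y²)
19 + f(-1)*T = 19 + (2*(-1)²)*(-30) = 19 + (2*1)*(-30) = 19 + 2*(-30) = 19 - 60 = -41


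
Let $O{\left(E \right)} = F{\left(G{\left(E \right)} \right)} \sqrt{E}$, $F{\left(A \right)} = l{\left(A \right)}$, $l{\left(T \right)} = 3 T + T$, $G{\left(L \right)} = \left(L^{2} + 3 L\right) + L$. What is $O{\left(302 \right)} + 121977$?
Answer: $121977 + 369648 \sqrt{302} \approx 6.5458 \cdot 10^{6}$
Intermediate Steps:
$G{\left(L \right)} = L^{2} + 4 L$
$l{\left(T \right)} = 4 T$
$F{\left(A \right)} = 4 A$
$O{\left(E \right)} = 4 E^{\frac{3}{2}} \left(4 + E\right)$ ($O{\left(E \right)} = 4 E \left(4 + E\right) \sqrt{E} = 4 E^{\frac{3}{2}} \left(4 + E\right)$)
$O{\left(302 \right)} + 121977 = 4 \cdot 302^{\frac{3}{2}} \left(4 + 302\right) + 121977 = 4 \cdot 302 \sqrt{302} \cdot 306 + 121977 = 369648 \sqrt{302} + 121977 = 121977 + 369648 \sqrt{302}$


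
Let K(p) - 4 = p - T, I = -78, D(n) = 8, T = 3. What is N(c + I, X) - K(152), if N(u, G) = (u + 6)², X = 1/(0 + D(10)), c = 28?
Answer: 1783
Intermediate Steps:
X = ⅛ (X = 1/(0 + 8) = 1/8 = ⅛ ≈ 0.12500)
K(p) = 1 + p (K(p) = 4 + (p - 1*3) = 4 + (p - 3) = 4 + (-3 + p) = 1 + p)
N(u, G) = (6 + u)²
N(c + I, X) - K(152) = (6 + (28 - 78))² - (1 + 152) = (6 - 50)² - 1*153 = (-44)² - 153 = 1936 - 153 = 1783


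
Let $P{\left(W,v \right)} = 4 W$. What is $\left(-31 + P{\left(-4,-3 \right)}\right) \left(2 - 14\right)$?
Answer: $564$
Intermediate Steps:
$\left(-31 + P{\left(-4,-3 \right)}\right) \left(2 - 14\right) = \left(-31 + 4 \left(-4\right)\right) \left(2 - 14\right) = \left(-31 - 16\right) \left(2 - 14\right) = \left(-47\right) \left(-12\right) = 564$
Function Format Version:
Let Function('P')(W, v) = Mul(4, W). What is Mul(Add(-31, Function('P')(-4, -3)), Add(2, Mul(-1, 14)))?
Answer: 564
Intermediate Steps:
Mul(Add(-31, Function('P')(-4, -3)), Add(2, Mul(-1, 14))) = Mul(Add(-31, Mul(4, -4)), Add(2, Mul(-1, 14))) = Mul(Add(-31, -16), Add(2, -14)) = Mul(-47, -12) = 564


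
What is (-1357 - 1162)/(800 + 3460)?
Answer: -2519/4260 ≈ -0.59131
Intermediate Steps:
(-1357 - 1162)/(800 + 3460) = -2519/4260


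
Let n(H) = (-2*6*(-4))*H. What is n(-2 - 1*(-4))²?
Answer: 9216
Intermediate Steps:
n(H) = 48*H (n(H) = (-12*(-4))*H = 48*H)
n(-2 - 1*(-4))² = (48*(-2 - 1*(-4)))² = (48*(-2 + 4))² = (48*2)² = 96² = 9216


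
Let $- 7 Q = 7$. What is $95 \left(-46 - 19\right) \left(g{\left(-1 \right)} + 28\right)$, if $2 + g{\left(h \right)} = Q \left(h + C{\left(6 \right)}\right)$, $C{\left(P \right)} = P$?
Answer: $-129675$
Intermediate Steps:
$Q = -1$ ($Q = \left(- \frac{1}{7}\right) 7 = -1$)
$g{\left(h \right)} = -8 - h$ ($g{\left(h \right)} = -2 - \left(h + 6\right) = -2 - \left(6 + h\right) = -8 - h$)
$95 \left(-46 - 19\right) \left(g{\left(-1 \right)} + 28\right) = 95 \left(-46 - 19\right) \left(\left(-8 - -1\right) + 28\right) = 95 \left(- 65 \left(\left(-8 + 1\right) + 28\right)\right) = 95 \left(- 65 \left(-7 + 28\right)\right) = 95 \left(\left(-65\right) 21\right) = 95 \left(-1365\right) = -129675$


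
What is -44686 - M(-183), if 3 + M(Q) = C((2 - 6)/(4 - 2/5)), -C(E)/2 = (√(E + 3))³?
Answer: -44683 + 34*√17/27 ≈ -44678.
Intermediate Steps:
C(E) = -2*(3 + E)^(3/2) (C(E) = -2*(E + 3)^(3/2) = -2*(3 + E)^(3/2))
M(Q) = -3 - 34*√17/27 (M(Q) = -3 - 2*(3 + (2 - 6)/(4 - 2/5))^(3/2) = -3 - 2*(3 - 4/(4 - 2*⅕))^(3/2) = -3 - 2*(3 - 4/(4 - ⅖))^(3/2) = -3 - 2*(3 - 4/18/5)^(3/2) = -3 - 2*(3 - 4*5/18)^(3/2) = -3 - 2*(3 - 10/9)^(3/2) = -3 - 34*√17/27)
-44686 - M(-183) = -44686 - (-3 - 34*√17/27) = -44686 + (3 + 34*√17/27) = -44683 + 34*√17/27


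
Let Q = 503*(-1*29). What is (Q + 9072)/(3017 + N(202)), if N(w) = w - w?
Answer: -5515/3017 ≈ -1.8280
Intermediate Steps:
N(w) = 0
Q = -14587 (Q = 503*(-29) = -14587)
(Q + 9072)/(3017 + N(202)) = (-14587 + 9072)/(3017 + 0) = -5515/3017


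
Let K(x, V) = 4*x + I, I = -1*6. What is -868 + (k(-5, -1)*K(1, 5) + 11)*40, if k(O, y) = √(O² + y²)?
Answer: -428 - 80*√26 ≈ -835.92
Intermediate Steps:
I = -6
K(x, V) = -6 + 4*x (K(x, V) = 4*x - 6 = -6 + 4*x)
-868 + (k(-5, -1)*K(1, 5) + 11)*40 = -868 + (√((-5)² + (-1)²)*(-6 + 4*1) + 11)*40 = -868 + (√(25 + 1)*(-6 + 4) + 11)*40 = -868 + (√26*(-2) + 11)*40 = -868 + (-2*√26 + 11)*40 = -868 + (11 - 2*√26)*40 = -868 + (440 - 80*√26) = -428 - 80*√26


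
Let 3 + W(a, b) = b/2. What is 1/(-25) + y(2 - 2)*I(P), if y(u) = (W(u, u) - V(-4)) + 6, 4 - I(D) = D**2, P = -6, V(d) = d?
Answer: -5601/25 ≈ -224.04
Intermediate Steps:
W(a, b) = -3 + b/2
I(D) = 4 - D**2
y(u) = 7 + u/2 (y(u) = ((-3 + u/2) - 1*(-4)) + 6 = ((-3 + u/2) + 4) + 6 = (1 + u/2) + 6 = 7 + u/2)
1/(-25) + y(2 - 2)*I(P) = 1/(-25) + (7 + (2 - 2)/2)*(4 - 1*(-6)**2) = -1/25 + (7 + (1/2)*0)*(4 - 1*36) = -1/25 + (7 + 0)*(4 - 36) = -1/25 + 7*(-32) = -1/25 - 224 = -5601/25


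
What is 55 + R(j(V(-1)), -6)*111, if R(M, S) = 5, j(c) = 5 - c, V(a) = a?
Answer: 610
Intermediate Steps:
55 + R(j(V(-1)), -6)*111 = 55 + 5*111 = 55 + 555 = 610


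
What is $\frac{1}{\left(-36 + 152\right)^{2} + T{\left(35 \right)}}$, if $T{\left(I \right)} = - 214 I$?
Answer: $\frac{1}{5966} \approx 0.00016762$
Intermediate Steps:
$\frac{1}{\left(-36 + 152\right)^{2} + T{\left(35 \right)}} = \frac{1}{\left(-36 + 152\right)^{2} - 7490} = \frac{1}{116^{2} - 7490} = \frac{1}{13456 - 7490} = \frac{1}{5966}$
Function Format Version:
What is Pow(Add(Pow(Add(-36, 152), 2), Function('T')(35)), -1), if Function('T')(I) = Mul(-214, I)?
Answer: Rational(1, 5966) ≈ 0.00016762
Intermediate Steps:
Pow(Add(Pow(Add(-36, 152), 2), Function('T')(35)), -1) = Pow(Add(Pow(Add(-36, 152), 2), Mul(-214, 35)), -1) = Pow(Add(Pow(116, 2), -7490), -1) = Pow(Add(13456, -7490), -1) = Pow(5966, -1) = Rational(1, 5966)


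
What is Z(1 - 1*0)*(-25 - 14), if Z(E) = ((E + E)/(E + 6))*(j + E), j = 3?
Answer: -312/7 ≈ -44.571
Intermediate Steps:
Z(E) = 2*E*(3 + E)/(6 + E) (Z(E) = ((E + E)/(E + 6))*(3 + E) = ((2*E)/(6 + E))*(3 + E) = (2*E/(6 + E))*(3 + E) = 2*E*(3 + E)/(6 + E))
Z(1 - 1*0)*(-25 - 14) = (2*(1 - 1*0)*(3 + (1 - 1*0))/(6 + (1 - 1*0)))*(-25 - 14) = (2*(1 + 0)*(3 + (1 + 0))/(6 + (1 + 0)))*(-39) = (2*1*(3 + 1)/(6 + 1))*(-39) = (2*1*4/7)*(-39) = (2*1*(⅐)*4)*(-39) = (8/7)*(-39) = -312/7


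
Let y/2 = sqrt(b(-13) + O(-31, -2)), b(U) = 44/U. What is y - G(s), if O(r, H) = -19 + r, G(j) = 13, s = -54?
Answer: -13 + 2*I*sqrt(9022)/13 ≈ -13.0 + 14.613*I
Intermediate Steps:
y = 2*I*sqrt(9022)/13 (y = 2*sqrt(44/(-13) + (-19 - 31)) = 2*sqrt(44*(-1/13) - 50) = 2*sqrt(-44/13 - 50) = 2*sqrt(-694/13) = 2*(I*sqrt(9022)/13) = 2*I*sqrt(9022)/13 ≈ 14.613*I)
y - G(s) = 2*I*sqrt(9022)/13 - 1*13 = 2*I*sqrt(9022)/13 - 13 = -13 + 2*I*sqrt(9022)/13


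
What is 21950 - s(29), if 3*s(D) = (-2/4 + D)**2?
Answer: 86717/4 ≈ 21679.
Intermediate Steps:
s(D) = (-1/2 + D)**2/3 (s(D) = (-2/4 + D)**2/3 = (-2*1/4 + D)**2/3 = (-1/2 + D)**2/3)
21950 - s(29) = 21950 - (-1 + 2*29)**2/12 = 21950 - (-1 + 58)**2/12 = 21950 - 57**2/12 = 21950 - 3249/12 = 21950 - 1*1083/4 = 21950 - 1083/4 = 86717/4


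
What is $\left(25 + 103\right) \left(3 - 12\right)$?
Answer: $-1152$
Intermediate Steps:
$\left(25 + 103\right) \left(3 - 12\right) = 128 \left(3 - 12\right) = 128 \left(-9\right) = -1152$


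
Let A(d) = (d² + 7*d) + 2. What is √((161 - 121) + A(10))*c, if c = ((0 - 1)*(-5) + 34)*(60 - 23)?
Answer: 2886*√53 ≈ 21010.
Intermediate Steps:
A(d) = 2 + d² + 7*d
c = 1443 (c = (-1*(-5) + 34)*37 = (5 + 34)*37 = 39*37 = 1443)
√((161 - 121) + A(10))*c = √((161 - 121) + (2 + 10² + 7*10))*1443 = √(40 + (2 + 100 + 70))*1443 = √(40 + 172)*1443 = √212*1443 = (2*√53)*1443 = 2886*√53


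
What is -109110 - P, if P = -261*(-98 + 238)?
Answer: -72570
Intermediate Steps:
P = -36540 (P = -261*140 = -36540)
-109110 - P = -109110 - 1*(-36540) = -109110 + 36540 = -72570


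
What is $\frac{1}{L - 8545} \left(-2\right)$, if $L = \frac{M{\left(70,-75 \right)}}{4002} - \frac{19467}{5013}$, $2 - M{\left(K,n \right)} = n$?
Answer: $\frac{4458228}{19056392567} \approx 0.00023395$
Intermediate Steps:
$M{\left(K,n \right)} = 2 - n$
$L = - \frac{8613437}{2229114}$ ($L = \frac{2 - -75}{4002} - \frac{19467}{5013} = \left(2 + 75\right) \frac{1}{4002} - \frac{2163}{557} = 77 \cdot \frac{1}{4002} - \frac{2163}{557} = \frac{77}{4002} - \frac{2163}{557} = - \frac{8613437}{2229114} \approx -3.8641$)
$\frac{1}{L - 8545} \left(-2\right) = \frac{1}{- \frac{8613437}{2229114} - 8545} \left(-2\right) = \frac{1}{- \frac{19056392567}{2229114}} \left(-2\right) = \left(- \frac{2229114}{19056392567}\right) \left(-2\right) = \frac{4458228}{19056392567}$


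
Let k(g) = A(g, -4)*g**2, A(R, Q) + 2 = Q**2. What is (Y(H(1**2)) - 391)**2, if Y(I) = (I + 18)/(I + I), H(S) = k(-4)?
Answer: 7649776369/50176 ≈ 1.5246e+5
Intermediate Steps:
A(R, Q) = -2 + Q**2
k(g) = 14*g**2 (k(g) = (-2 + (-4)**2)*g**2 = (-2 + 16)*g**2 = 14*g**2)
H(S) = 224 (H(S) = 14*(-4)**2 = 14*16 = 224)
Y(I) = (18 + I)/(2*I) (Y(I) = (18 + I)/((2*I)) = (18 + I)*(1/(2*I)) = (18 + I)/(2*I))
(Y(H(1**2)) - 391)**2 = ((1/2)*(18 + 224)/224 - 391)**2 = ((1/2)*(1/224)*242 - 391)**2 = (121/224 - 391)**2 = (-87463/224)**2 = 7649776369/50176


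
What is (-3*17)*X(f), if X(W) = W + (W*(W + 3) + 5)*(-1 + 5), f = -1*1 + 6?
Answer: -9435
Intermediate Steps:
f = 5 (f = -1 + 6 = 5)
X(W) = 20 + W + 4*W*(3 + W) (X(W) = W + (W*(3 + W) + 5)*4 = W + (5 + W*(3 + W))*4 = W + (20 + 4*W*(3 + W)) = 20 + W + 4*W*(3 + W))
(-3*17)*X(f) = (-3*17)*(20 + 4*5² + 13*5) = -51*(20 + 4*25 + 65) = -51*(20 + 100 + 65) = -51*185 = -9435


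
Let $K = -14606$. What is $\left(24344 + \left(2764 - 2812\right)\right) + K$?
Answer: $9690$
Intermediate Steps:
$\left(24344 + \left(2764 - 2812\right)\right) + K = \left(24344 + \left(2764 - 2812\right)\right) - 14606 = \left(24344 - 48\right) - 14606 = 24296 - 14606 = 9690$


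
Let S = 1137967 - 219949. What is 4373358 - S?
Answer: 3455340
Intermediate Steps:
S = 918018
4373358 - S = 4373358 - 1*918018 = 4373358 - 918018 = 3455340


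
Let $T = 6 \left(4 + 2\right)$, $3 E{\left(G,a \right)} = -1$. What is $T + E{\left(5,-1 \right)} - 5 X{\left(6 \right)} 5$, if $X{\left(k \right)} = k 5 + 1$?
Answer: $\frac{883}{3} \approx 294.33$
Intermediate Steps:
$E{\left(G,a \right)} = - \frac{1}{3}$ ($E{\left(G,a \right)} = \frac{1}{3} \left(-1\right) = - \frac{1}{3}$)
$X{\left(k \right)} = 1 + 5 k$ ($X{\left(k \right)} = 5 k + 1 = 1 + 5 k$)
$T = 36$ ($T = 6 \cdot 6 = 36$)
$T + E{\left(5,-1 \right)} - 5 X{\left(6 \right)} 5 = 36 - \frac{- 5 \left(1 + 5 \cdot 6\right) 5}{3} = 36 - \frac{- 5 \left(1 + 30\right) 5}{3} = 36 - \frac{\left(-5\right) 31 \cdot 5}{3} = 36 - \frac{\left(-155\right) 5}{3} = 36 - - \frac{775}{3} = 36 + \frac{775}{3} = \frac{883}{3}$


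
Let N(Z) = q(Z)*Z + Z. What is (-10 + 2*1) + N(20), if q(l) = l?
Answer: 412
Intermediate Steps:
N(Z) = Z + Z² (N(Z) = Z*Z + Z = Z² + Z = Z + Z²)
(-10 + 2*1) + N(20) = (-10 + 2*1) + 20*(1 + 20) = (-10 + 2) + 20*21 = -8 + 420 = 412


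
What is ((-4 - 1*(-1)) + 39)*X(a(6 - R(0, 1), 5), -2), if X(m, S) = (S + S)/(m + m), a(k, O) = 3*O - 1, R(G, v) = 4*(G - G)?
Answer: -36/7 ≈ -5.1429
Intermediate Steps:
R(G, v) = 0 (R(G, v) = 4*0 = 0)
a(k, O) = -1 + 3*O
X(m, S) = S/m (X(m, S) = (2*S)/((2*m)) = (2*S)*(1/(2*m)) = S/m)
((-4 - 1*(-1)) + 39)*X(a(6 - R(0, 1), 5), -2) = ((-4 - 1*(-1)) + 39)*(-2/(-1 + 3*5)) = ((-4 + 1) + 39)*(-2/(-1 + 15)) = (-3 + 39)*(-2/14) = 36*(-2*1/14) = 36*(-⅐) = -36/7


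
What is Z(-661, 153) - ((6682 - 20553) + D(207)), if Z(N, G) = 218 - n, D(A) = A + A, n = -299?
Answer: 13974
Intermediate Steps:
D(A) = 2*A
Z(N, G) = 517 (Z(N, G) = 218 - 1*(-299) = 218 + 299 = 517)
Z(-661, 153) - ((6682 - 20553) + D(207)) = 517 - ((6682 - 20553) + 2*207) = 517 - (-13871 + 414) = 517 - 1*(-13457) = 517 + 13457 = 13974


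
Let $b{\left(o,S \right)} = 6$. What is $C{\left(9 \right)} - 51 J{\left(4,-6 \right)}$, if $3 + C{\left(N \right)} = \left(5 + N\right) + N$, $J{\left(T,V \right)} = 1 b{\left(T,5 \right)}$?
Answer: $-286$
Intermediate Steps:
$J{\left(T,V \right)} = 6$ ($J{\left(T,V \right)} = 1 \cdot 6 = 6$)
$C{\left(N \right)} = 2 + 2 N$ ($C{\left(N \right)} = -3 + \left(\left(5 + N\right) + N\right) = -3 + \left(5 + 2 N\right) = 2 + 2 N$)
$C{\left(9 \right)} - 51 J{\left(4,-6 \right)} = \left(2 + 2 \cdot 9\right) - 306 = \left(2 + 18\right) - 306 = 20 - 306 = -286$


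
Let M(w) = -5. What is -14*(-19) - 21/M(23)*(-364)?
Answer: -6314/5 ≈ -1262.8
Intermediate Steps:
-14*(-19) - 21/M(23)*(-364) = -14*(-19) - 21/(-5)*(-364) = 266 - 21*(-1/5)*(-364) = 266 + (21/5)*(-364) = 266 - 7644/5 = -6314/5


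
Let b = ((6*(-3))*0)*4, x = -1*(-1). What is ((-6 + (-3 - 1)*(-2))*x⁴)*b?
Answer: 0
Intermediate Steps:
x = 1
b = 0 (b = -18*0*4 = 0*4 = 0)
((-6 + (-3 - 1)*(-2))*x⁴)*b = ((-6 + (-3 - 1)*(-2))*1⁴)*0 = ((-6 - 4*(-2))*1)*0 = ((-6 + 8)*1)*0 = (2*1)*0 = 2*0 = 0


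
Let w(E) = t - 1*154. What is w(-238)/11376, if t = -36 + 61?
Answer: -43/3792 ≈ -0.011340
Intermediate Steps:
t = 25
w(E) = -129 (w(E) = 25 - 1*154 = 25 - 154 = -129)
w(-238)/11376 = -129/11376 = -129*1/11376 = -43/3792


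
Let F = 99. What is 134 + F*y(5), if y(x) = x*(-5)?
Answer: -2341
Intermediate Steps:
y(x) = -5*x
134 + F*y(5) = 134 + 99*(-5*5) = 134 + 99*(-25) = 134 - 2475 = -2341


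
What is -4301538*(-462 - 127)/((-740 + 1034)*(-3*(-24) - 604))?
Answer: -22224613/1372 ≈ -16199.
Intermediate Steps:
-4301538*(-462 - 127)/((-740 + 1034)*(-3*(-24) - 604)) = -4301538*(-589/(294*(72 - 604))) = -4301538/(294*(-532*(-1/589))) = -4301538/(294*(28/31)) = -4301538/8232/31 = -4301538*31/8232 = -22224613/1372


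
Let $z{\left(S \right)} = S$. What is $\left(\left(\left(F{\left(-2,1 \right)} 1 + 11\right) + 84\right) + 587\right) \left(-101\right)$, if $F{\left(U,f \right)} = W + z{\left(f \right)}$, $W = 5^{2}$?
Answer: $-71508$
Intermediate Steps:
$W = 25$
$F{\left(U,f \right)} = 25 + f$
$\left(\left(\left(F{\left(-2,1 \right)} 1 + 11\right) + 84\right) + 587\right) \left(-101\right) = \left(\left(\left(\left(25 + 1\right) 1 + 11\right) + 84\right) + 587\right) \left(-101\right) = \left(\left(\left(26 \cdot 1 + 11\right) + 84\right) + 587\right) \left(-101\right) = \left(\left(\left(26 + 11\right) + 84\right) + 587\right) \left(-101\right) = \left(\left(37 + 84\right) + 587\right) \left(-101\right) = \left(121 + 587\right) \left(-101\right) = 708 \left(-101\right) = -71508$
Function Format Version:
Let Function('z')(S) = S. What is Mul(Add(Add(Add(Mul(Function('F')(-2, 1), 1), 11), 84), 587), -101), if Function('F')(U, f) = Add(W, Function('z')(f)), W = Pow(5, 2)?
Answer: -71508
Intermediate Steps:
W = 25
Function('F')(U, f) = Add(25, f)
Mul(Add(Add(Add(Mul(Function('F')(-2, 1), 1), 11), 84), 587), -101) = Mul(Add(Add(Add(Mul(Add(25, 1), 1), 11), 84), 587), -101) = Mul(Add(Add(Add(Mul(26, 1), 11), 84), 587), -101) = Mul(Add(Add(Add(26, 11), 84), 587), -101) = Mul(Add(Add(37, 84), 587), -101) = Mul(Add(121, 587), -101) = Mul(708, -101) = -71508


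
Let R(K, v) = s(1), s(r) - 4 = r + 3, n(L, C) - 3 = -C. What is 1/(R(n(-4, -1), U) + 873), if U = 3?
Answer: 1/881 ≈ 0.0011351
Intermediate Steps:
n(L, C) = 3 - C
s(r) = 7 + r (s(r) = 4 + (r + 3) = 4 + (3 + r) = 7 + r)
R(K, v) = 8 (R(K, v) = 7 + 1 = 8)
1/(R(n(-4, -1), U) + 873) = 1/(8 + 873) = 1/881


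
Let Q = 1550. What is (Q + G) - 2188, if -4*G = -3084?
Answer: 133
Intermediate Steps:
G = 771 (G = -1/4*(-3084) = 771)
(Q + G) - 2188 = (1550 + 771) - 2188 = 2321 - 2188 = 133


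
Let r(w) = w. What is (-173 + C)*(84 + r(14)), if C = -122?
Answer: -28910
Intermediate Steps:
(-173 + C)*(84 + r(14)) = (-173 - 122)*(84 + 14) = -295*98 = -28910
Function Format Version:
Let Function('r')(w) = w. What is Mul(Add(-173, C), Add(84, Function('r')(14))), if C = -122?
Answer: -28910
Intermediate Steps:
Mul(Add(-173, C), Add(84, Function('r')(14))) = Mul(Add(-173, -122), Add(84, 14)) = Mul(-295, 98) = -28910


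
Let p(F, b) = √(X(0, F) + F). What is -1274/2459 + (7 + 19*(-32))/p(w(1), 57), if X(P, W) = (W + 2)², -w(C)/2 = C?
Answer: -1274/2459 + 601*I*√2/2 ≈ -0.5181 + 424.97*I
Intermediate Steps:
w(C) = -2*C
X(P, W) = (2 + W)²
p(F, b) = √(F + (2 + F)²) (p(F, b) = √((2 + F)² + F) = √(F + (2 + F)²))
-1274/2459 + (7 + 19*(-32))/p(w(1), 57) = -1274/2459 + (7 + 19*(-32))/(√(-2*1 + (2 - 2*1)²)) = -1274*1/2459 + (7 - 608)/(√(-2 + (2 - 2)²)) = -1274/2459 - 601/√(-2 + 0²) = -1274/2459 - 601/√(-2 + 0) = -1274/2459 - 601*(-I*√2/2) = -1274/2459 - (-601)*I*√2/2 = -1274/2459 + 601*I*√2/2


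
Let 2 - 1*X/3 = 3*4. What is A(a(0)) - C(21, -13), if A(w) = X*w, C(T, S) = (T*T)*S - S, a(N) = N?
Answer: 5720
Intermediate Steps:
X = -30 (X = 6 - 9*4 = 6 - 3*12 = 6 - 36 = -30)
C(T, S) = -S + S*T² (C(T, S) = T²*S - S = S*T² - S = -S + S*T²)
A(w) = -30*w
A(a(0)) - C(21, -13) = -30*0 - (-13)*(-1 + 21²) = 0 - (-13)*(-1 + 441) = 0 - (-13)*440 = 0 - 1*(-5720) = 0 + 5720 = 5720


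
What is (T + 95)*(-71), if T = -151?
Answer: 3976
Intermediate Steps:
(T + 95)*(-71) = (-151 + 95)*(-71) = -56*(-71) = 3976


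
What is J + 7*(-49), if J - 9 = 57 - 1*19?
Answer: -296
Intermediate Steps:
J = 47 (J = 9 + (57 - 1*19) = 9 + (57 - 19) = 9 + 38 = 47)
J + 7*(-49) = 47 + 7*(-49) = 47 - 343 = -296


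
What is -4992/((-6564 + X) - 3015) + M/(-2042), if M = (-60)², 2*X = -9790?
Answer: -10478184/7388977 ≈ -1.4181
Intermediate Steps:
X = -4895 (X = (½)*(-9790) = -4895)
M = 3600
-4992/((-6564 + X) - 3015) + M/(-2042) = -4992/((-6564 - 4895) - 3015) + 3600/(-2042) = -4992/(-11459 - 3015) + 3600*(-1/2042) = -4992/(-14474) - 1800/1021 = -4992*(-1/14474) - 1800/1021 = 2496/7237 - 1800/1021 = -10478184/7388977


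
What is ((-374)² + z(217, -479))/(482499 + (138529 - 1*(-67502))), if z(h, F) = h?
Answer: 140093/688530 ≈ 0.20347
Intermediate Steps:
((-374)² + z(217, -479))/(482499 + (138529 - 1*(-67502))) = ((-374)² + 217)/(482499 + (138529 - 1*(-67502))) = (139876 + 217)/(482499 + (138529 + 67502)) = 140093/(482499 + 206031) = 140093/688530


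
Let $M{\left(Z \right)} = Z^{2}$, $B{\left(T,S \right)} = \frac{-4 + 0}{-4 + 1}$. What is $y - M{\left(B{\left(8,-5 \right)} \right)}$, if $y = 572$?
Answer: $\frac{5132}{9} \approx 570.22$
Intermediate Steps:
$B{\left(T,S \right)} = \frac{4}{3}$ ($B{\left(T,S \right)} = - \frac{4}{-3} = \left(-4\right) \left(- \frac{1}{3}\right) = \frac{4}{3}$)
$y - M{\left(B{\left(8,-5 \right)} \right)} = 572 - \left(\frac{4}{3}\right)^{2} = 572 - \frac{16}{9} = \frac{5132}{9}$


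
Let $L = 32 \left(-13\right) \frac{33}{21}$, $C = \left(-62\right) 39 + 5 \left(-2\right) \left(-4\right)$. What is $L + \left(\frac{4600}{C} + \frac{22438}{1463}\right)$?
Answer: $- \frac{1113826694}{1739507} \approx -640.31$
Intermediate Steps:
$C = -2378$ ($C = -2418 - -40 = -2418 + 40 = -2378$)
$L = - \frac{4576}{7}$ ($L = - 416 \cdot 33 \cdot \frac{1}{21} = \left(-416\right) \frac{11}{7} = - \frac{4576}{7} \approx -653.71$)
$L + \left(\frac{4600}{C} + \frac{22438}{1463}\right) = - \frac{4576}{7} + \left(\frac{4600}{-2378} + \frac{22438}{1463}\right) = - \frac{4576}{7} + \left(4600 \left(- \frac{1}{2378}\right) + 22438 \cdot \frac{1}{1463}\right) = - \frac{4576}{7} + \left(- \frac{2300}{1189} + \frac{22438}{1463}\right) = - \frac{4576}{7} + \frac{23313882}{1739507} = - \frac{1113826694}{1739507}$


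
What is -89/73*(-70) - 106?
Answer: -1508/73 ≈ -20.658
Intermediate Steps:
-89/73*(-70) - 106 = 6230/73 - 106 = -1508/73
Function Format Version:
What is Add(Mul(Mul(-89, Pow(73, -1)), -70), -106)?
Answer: Rational(-1508, 73) ≈ -20.658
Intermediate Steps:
Add(Mul(Mul(-89, Pow(73, -1)), -70), -106) = Add(Mul(Mul(-89, Rational(1, 73)), -70), -106) = Add(Mul(Rational(-89, 73), -70), -106) = Add(Rational(6230, 73), -106) = Rational(-1508, 73)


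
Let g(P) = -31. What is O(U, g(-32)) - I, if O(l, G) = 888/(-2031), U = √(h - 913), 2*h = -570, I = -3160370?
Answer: 2139570194/677 ≈ 3.1604e+6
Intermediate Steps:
h = -285 (h = (½)*(-570) = -285)
U = I*√1198 (U = √(-285 - 913) = √(-1198) = I*√1198 ≈ 34.612*I)
O(l, G) = -296/677 (O(l, G) = 888*(-1/2031) = -296/677)
O(U, g(-32)) - I = -296/677 - 1*(-3160370) = -296/677 + 3160370 = 2139570194/677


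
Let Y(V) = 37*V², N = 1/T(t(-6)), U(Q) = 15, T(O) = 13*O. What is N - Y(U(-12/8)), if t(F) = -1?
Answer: -108226/13 ≈ -8325.1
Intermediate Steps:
N = -1/13 (N = 1/(13*(-1)) = 1/(-13) = -1/13 ≈ -0.076923)
N - Y(U(-12/8)) = -1/13 - 37*15² = -1/13 - 37*225 = -1/13 - 1*8325 = -1/13 - 8325 = -108226/13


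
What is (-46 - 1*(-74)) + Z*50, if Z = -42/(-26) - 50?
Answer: -31086/13 ≈ -2391.2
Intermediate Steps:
Z = -629/13 (Z = -42*(-1/26) - 50 = 21/13 - 50 = -629/13 ≈ -48.385)
(-46 - 1*(-74)) + Z*50 = (-46 - 1*(-74)) - 629/13*50 = (-46 + 74) - 31450/13 = 28 - 31450/13 = -31086/13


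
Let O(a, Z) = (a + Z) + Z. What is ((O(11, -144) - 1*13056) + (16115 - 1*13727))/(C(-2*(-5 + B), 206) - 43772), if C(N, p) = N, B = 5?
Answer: 10945/43772 ≈ 0.25005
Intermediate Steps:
O(a, Z) = a + 2*Z (O(a, Z) = (Z + a) + Z = a + 2*Z)
((O(11, -144) - 1*13056) + (16115 - 1*13727))/(C(-2*(-5 + B), 206) - 43772) = (((11 + 2*(-144)) - 1*13056) + (16115 - 1*13727))/(-2*(-5 + 5) - 43772) = (((11 - 288) - 13056) + (16115 - 13727))/(-2*0 - 43772) = ((-277 - 13056) + 2388)/(0 - 43772) = (-13333 + 2388)/(-43772) = -10945*(-1/43772) = 10945/43772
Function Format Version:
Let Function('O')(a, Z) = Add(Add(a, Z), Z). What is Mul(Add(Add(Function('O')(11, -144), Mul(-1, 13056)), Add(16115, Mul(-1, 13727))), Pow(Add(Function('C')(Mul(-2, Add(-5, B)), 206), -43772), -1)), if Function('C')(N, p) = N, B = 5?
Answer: Rational(10945, 43772) ≈ 0.25005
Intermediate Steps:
Function('O')(a, Z) = Add(a, Mul(2, Z)) (Function('O')(a, Z) = Add(Add(Z, a), Z) = Add(a, Mul(2, Z)))
Mul(Add(Add(Function('O')(11, -144), Mul(-1, 13056)), Add(16115, Mul(-1, 13727))), Pow(Add(Function('C')(Mul(-2, Add(-5, B)), 206), -43772), -1)) = Mul(Add(Add(Add(11, Mul(2, -144)), Mul(-1, 13056)), Add(16115, Mul(-1, 13727))), Pow(Add(Mul(-2, Add(-5, 5)), -43772), -1)) = Mul(Add(Add(Add(11, -288), -13056), Add(16115, -13727)), Pow(Add(Mul(-2, 0), -43772), -1)) = Mul(Add(Add(-277, -13056), 2388), Pow(Add(0, -43772), -1)) = Mul(Add(-13333, 2388), Pow(-43772, -1)) = Mul(-10945, Rational(-1, 43772)) = Rational(10945, 43772)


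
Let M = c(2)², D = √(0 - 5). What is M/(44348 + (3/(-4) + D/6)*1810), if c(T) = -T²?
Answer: 24762528/66550971749 - 173760*I*√5/66550971749 ≈ 0.00037208 - 5.8382e-6*I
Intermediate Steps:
D = I*√5 (D = √(-5) = I*√5 ≈ 2.2361*I)
M = 16 (M = (-1*2²)² = (-1*4)² = (-4)² = 16)
M/(44348 + (3/(-4) + D/6)*1810) = 16/(44348 + (3/(-4) + (I*√5)/6)*1810) = 16/(44348 + (3*(-¼) + (I*√5)*(⅙))*1810) = 16/(44348 + (-¾ + I*√5/6)*1810) = 16/(44348 + (-2715/2 + 905*I*√5/3)) = 16/(85981/2 + 905*I*√5/3)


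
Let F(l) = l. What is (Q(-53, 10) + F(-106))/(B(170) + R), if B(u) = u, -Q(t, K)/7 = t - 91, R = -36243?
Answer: -902/36073 ≈ -0.025005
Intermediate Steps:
Q(t, K) = 637 - 7*t (Q(t, K) = -7*(t - 91) = -7*(-91 + t) = 637 - 7*t)
(Q(-53, 10) + F(-106))/(B(170) + R) = ((637 - 7*(-53)) - 106)/(170 - 36243) = ((637 + 371) - 106)/(-36073) = (1008 - 106)*(-1/36073) = 902*(-1/36073) = -902/36073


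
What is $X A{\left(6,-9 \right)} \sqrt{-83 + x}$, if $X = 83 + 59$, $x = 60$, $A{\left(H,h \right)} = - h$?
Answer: $1278 i \sqrt{23} \approx 6129.1 i$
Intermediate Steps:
$X = 142$
$X A{\left(6,-9 \right)} \sqrt{-83 + x} = 142 \left(\left(-1\right) \left(-9\right)\right) \sqrt{-83 + 60} = 142 \cdot 9 \sqrt{-23} = 1278 i \sqrt{23}$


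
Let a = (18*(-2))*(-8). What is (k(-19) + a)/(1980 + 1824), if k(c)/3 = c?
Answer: 77/1268 ≈ 0.060726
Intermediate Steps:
k(c) = 3*c
a = 288 (a = -36*(-8) = 288)
(k(-19) + a)/(1980 + 1824) = (3*(-19) + 288)/(1980 + 1824) = (-57 + 288)/3804 = 231*(1/3804) = 77/1268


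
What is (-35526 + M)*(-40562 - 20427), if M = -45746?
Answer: 4956698008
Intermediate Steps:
(-35526 + M)*(-40562 - 20427) = (-35526 - 45746)*(-40562 - 20427) = -81272*(-60989) = 4956698008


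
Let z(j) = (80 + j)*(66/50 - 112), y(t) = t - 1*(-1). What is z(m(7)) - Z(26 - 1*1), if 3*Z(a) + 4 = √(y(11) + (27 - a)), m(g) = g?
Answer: -722087/75 - √14/3 ≈ -9629.1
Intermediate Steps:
y(t) = 1 + t (y(t) = t + 1 = 1 + t)
Z(a) = -4/3 + √(39 - a)/3 (Z(a) = -4/3 + √((1 + 11) + (27 - a))/3 = -4/3 + √(12 + (27 - a))/3 = -4/3 + √(39 - a)/3)
z(j) = -44272/5 - 2767*j/25 (z(j) = (80 + j)*(66*(1/50) - 112) = (80 + j)*(33/25 - 112) = (80 + j)*(-2767/25) = -44272/5 - 2767*j/25)
z(m(7)) - Z(26 - 1*1) = (-44272/5 - 2767/25*7) - (-4/3 + √(39 - (26 - 1*1))/3) = (-44272/5 - 19369/25) - (-4/3 + √(39 - (26 - 1))/3) = -240729/25 - (-4/3 + √(39 - 1*25)/3) = -240729/25 - (-4/3 + √(39 - 25)/3) = -240729/25 - (-4/3 + √14/3) = -240729/25 + (4/3 - √14/3) = -722087/75 - √14/3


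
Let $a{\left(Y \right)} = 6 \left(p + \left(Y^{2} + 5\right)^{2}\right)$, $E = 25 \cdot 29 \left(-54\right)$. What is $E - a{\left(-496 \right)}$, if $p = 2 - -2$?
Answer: $-363158033820$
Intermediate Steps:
$E = -39150$ ($E = 725 \left(-54\right) = -39150$)
$p = 4$ ($p = 2 + 2 = 4$)
$a{\left(Y \right)} = 24 + 6 \left(5 + Y^{2}\right)^{2}$ ($a{\left(Y \right)} = 6 \left(4 + \left(Y^{2} + 5\right)^{2}\right) = 6 \left(4 + \left(5 + Y^{2}\right)^{2}\right) = 24 + 6 \left(5 + Y^{2}\right)^{2}$)
$E - a{\left(-496 \right)} = -39150 - \left(24 + 6 \left(5 + \left(-496\right)^{2}\right)^{2}\right) = -39150 - \left(24 + 6 \left(5 + 246016\right)^{2}\right) = -39150 - \left(24 + 6 \cdot 246021^{2}\right) = -39150 - \left(24 + 6 \cdot 60526332441\right) = -39150 - \left(24 + 363157994646\right) = -39150 - 363157994670 = -363158033820$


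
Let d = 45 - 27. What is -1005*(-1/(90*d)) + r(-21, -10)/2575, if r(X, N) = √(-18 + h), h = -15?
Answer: 67/108 + I*√33/2575 ≈ 0.62037 + 0.0022309*I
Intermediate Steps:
d = 18
r(X, N) = I*√33 (r(X, N) = √(-18 - 15) = √(-33) = I*√33)
-1005*(-1/(90*d)) + r(-21, -10)/2575 = -1005/(-5*18*18) + (I*√33)/2575 = -1005/((-90*18)) + (I*√33)*(1/2575) = -1005/(-1620) + I*√33/2575 = -1005*(-1/1620) + I*√33/2575 = 67/108 + I*√33/2575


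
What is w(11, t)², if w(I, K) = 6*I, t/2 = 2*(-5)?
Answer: 4356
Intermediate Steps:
t = -20 (t = 2*(2*(-5)) = 2*(-10) = -20)
w(11, t)² = (6*11)² = 66² = 4356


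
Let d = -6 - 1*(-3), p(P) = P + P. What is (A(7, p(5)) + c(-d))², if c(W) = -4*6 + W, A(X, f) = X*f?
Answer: 2401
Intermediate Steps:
p(P) = 2*P
d = -3 (d = -6 + 3 = -3)
c(W) = -24 + W
(A(7, p(5)) + c(-d))² = (7*(2*5) + (-24 - 1*(-3)))² = (7*10 + (-24 + 3))² = (70 - 21)² = 49² = 2401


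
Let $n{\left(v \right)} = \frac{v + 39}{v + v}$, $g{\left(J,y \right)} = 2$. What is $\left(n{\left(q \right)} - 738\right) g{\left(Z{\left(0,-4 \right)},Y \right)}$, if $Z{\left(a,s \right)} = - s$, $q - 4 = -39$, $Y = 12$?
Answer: $- \frac{51664}{35} \approx -1476.1$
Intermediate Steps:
$q = -35$ ($q = 4 - 39 = -35$)
$n{\left(v \right)} = \frac{39 + v}{2 v}$
$\left(n{\left(q \right)} - 738\right) g{\left(Z{\left(0,-4 \right)},Y \right)} = \left(\frac{39 - 35}{2 \left(-35\right)} - 738\right) 2 = \left(\frac{1}{2} \left(- \frac{1}{35}\right) 4 - 738\right) 2 = \left(- \frac{2}{35} - 738\right) 2 = \left(- \frac{25832}{35}\right) 2 = - \frac{51664}{35}$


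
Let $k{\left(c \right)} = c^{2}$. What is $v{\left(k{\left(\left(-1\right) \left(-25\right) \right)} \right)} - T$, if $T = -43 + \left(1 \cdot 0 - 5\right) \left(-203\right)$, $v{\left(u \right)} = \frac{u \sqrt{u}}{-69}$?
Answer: $- \frac{82693}{69} \approx -1198.4$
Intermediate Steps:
$v{\left(u \right)} = - \frac{u^{\frac{3}{2}}}{69}$ ($v{\left(u \right)} = u^{\frac{3}{2}} \left(- \frac{1}{69}\right) = - \frac{u^{\frac{3}{2}}}{69}$)
$T = 972$ ($T = -43 + \left(0 - 5\right) \left(-203\right) = -43 - -1015 = -43 + 1015 = 972$)
$v{\left(k{\left(\left(-1\right) \left(-25\right) \right)} \right)} - T = - \frac{\left(\left(\left(-1\right) \left(-25\right)\right)^{2}\right)^{\frac{3}{2}}}{69} - 972 = - \frac{\left(25^{2}\right)^{\frac{3}{2}}}{69} - 972 = - \frac{625^{\frac{3}{2}}}{69} - 972 = \left(- \frac{1}{69}\right) 15625 - 972 = - \frac{15625}{69} - 972 = - \frac{82693}{69}$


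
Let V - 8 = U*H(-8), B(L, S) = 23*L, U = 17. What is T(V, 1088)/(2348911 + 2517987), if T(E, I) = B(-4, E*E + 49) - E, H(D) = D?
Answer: 18/2433449 ≈ 7.3969e-6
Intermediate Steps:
V = -128 (V = 8 + 17*(-8) = 8 - 136 = -128)
T(E, I) = -92 - E (T(E, I) = 23*(-4) - E = -92 - E)
T(V, 1088)/(2348911 + 2517987) = (-92 - 1*(-128))/(2348911 + 2517987) = (-92 + 128)/4866898 = 36*(1/4866898) = 18/2433449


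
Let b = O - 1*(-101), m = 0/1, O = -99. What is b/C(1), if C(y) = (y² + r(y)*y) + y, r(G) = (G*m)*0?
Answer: 1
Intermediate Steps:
m = 0 (m = 0*1 = 0)
b = 2 (b = -99 - 1*(-101) = -99 + 101 = 2)
r(G) = 0 (r(G) = (G*0)*0 = 0*0 = 0)
C(y) = y + y² (C(y) = (y² + 0*y) + y = (y² + 0) + y = y² + y = y + y²)
b/C(1) = 2/((1*(1 + 1))) = 2/((1*2)) = 2/2 = 2*(½) = 1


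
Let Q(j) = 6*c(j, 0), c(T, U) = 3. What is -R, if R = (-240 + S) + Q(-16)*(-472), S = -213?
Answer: 8949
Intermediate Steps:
Q(j) = 18 (Q(j) = 6*3 = 18)
R = -8949 (R = (-240 - 213) + 18*(-472) = -453 - 8496 = -8949)
-R = -1*(-8949) = 8949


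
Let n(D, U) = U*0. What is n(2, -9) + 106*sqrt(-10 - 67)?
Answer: 106*I*sqrt(77) ≈ 930.15*I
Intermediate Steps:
n(D, U) = 0
n(2, -9) + 106*sqrt(-10 - 67) = 0 + 106*sqrt(-10 - 67) = 0 + 106*sqrt(-77) = 0 + 106*(I*sqrt(77)) = 0 + 106*I*sqrt(77) = 106*I*sqrt(77)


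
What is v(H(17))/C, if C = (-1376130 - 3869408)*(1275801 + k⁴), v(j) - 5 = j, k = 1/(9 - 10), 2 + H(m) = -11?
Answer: 2/1673066967869 ≈ 1.1954e-12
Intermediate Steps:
H(m) = -13 (H(m) = -2 - 11 = -13)
k = -1 (k = 1/(-1) = -1)
v(j) = 5 + j
C = -6692267871476 (C = (-1376130 - 3869408)*(1275801 + (-1)⁴) = -5245538*(1275801 + 1) = -5245538*1275802 = -6692267871476)
v(H(17))/C = (5 - 13)/(-6692267871476) = -8*(-1/6692267871476) = 2/1673066967869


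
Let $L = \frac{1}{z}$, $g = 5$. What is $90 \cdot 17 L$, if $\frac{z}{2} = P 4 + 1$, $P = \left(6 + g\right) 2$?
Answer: $\frac{765}{89} \approx 8.5955$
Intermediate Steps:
$P = 22$ ($P = \left(6 + 5\right) 2 = 11 \cdot 2 = 22$)
$z = 178$ ($z = 2 \left(22 \cdot 4 + 1\right) = 2 \left(88 + 1\right) = 2 \cdot 89 = 178$)
$L = \frac{1}{178} \approx 0.005618$
$90 \cdot 17 L = 90 \cdot 17 \cdot \frac{1}{178} = 1530 \cdot \frac{1}{178} = \frac{765}{89}$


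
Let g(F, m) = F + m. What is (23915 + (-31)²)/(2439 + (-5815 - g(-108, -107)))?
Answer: -24876/3161 ≈ -7.8697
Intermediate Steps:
(23915 + (-31)²)/(2439 + (-5815 - g(-108, -107))) = (23915 + (-31)²)/(2439 + (-5815 - (-108 - 107))) = (23915 + 961)/(2439 + (-5815 - 1*(-215))) = 24876/(2439 + (-5815 + 215)) = 24876/(2439 - 5600) = 24876/(-3161) = 24876*(-1/3161) = -24876/3161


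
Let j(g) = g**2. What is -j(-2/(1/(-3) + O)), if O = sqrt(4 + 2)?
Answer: -1980/2809 - 216*sqrt(6)/2809 ≈ -0.89323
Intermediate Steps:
O = sqrt(6) ≈ 2.4495
-j(-2/(1/(-3) + O)) = -(-2/(1/(-3) + sqrt(6)))**2 = -(-2/(-1/3 + sqrt(6)))**2 = -4/(-1/3 + sqrt(6))**2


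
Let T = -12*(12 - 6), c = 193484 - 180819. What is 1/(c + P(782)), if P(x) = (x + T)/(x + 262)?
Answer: 522/6611485 ≈ 7.8954e-5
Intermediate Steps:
c = 12665
T = -72 (T = -12*6 = -72)
P(x) = (-72 + x)/(262 + x) (P(x) = (x - 72)/(x + 262) = (-72 + x)/(262 + x))
1/(c + P(782)) = 1/(12665 + (-72 + 782)/(262 + 782)) = 1/(12665 + 710/1044) = 1/(12665 + (1/1044)*710) = 1/(12665 + 355/522) = 1/(6611485/522) = 522/6611485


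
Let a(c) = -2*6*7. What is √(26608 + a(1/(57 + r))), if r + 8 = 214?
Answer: 2*√6631 ≈ 162.86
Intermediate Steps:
r = 206 (r = -8 + 214 = 206)
a(c) = -84 (a(c) = -12*7 = -84)
√(26608 + a(1/(57 + r))) = √(26608 - 84) = √26524 = 2*√6631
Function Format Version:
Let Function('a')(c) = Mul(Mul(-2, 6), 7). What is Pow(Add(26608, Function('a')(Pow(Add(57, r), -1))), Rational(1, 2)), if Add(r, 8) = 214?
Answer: Mul(2, Pow(6631, Rational(1, 2))) ≈ 162.86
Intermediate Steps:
r = 206 (r = Add(-8, 214) = 206)
Function('a')(c) = -84 (Function('a')(c) = Mul(-12, 7) = -84)
Pow(Add(26608, Function('a')(Pow(Add(57, r), -1))), Rational(1, 2)) = Pow(Add(26608, -84), Rational(1, 2)) = Pow(26524, Rational(1, 2)) = Mul(2, Pow(6631, Rational(1, 2)))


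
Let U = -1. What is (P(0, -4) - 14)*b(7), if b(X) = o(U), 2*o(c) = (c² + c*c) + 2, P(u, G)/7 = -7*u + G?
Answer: -84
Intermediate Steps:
P(u, G) = -49*u + 7*G (P(u, G) = 7*(-7*u + G) = 7*(G - 7*u) = -49*u + 7*G)
o(c) = 1 + c² (o(c) = ((c² + c*c) + 2)/2 = ((c² + c²) + 2)/2 = (2*c² + 2)/2 = (2 + 2*c²)/2 = 1 + c²)
b(X) = 2 (b(X) = 1 + (-1)² = 1 + 1 = 2)
(P(0, -4) - 14)*b(7) = ((-49*0 + 7*(-4)) - 14)*2 = ((0 - 28) - 14)*2 = (-28 - 14)*2 = -42*2 = -84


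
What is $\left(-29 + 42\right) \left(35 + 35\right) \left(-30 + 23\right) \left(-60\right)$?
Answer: $382200$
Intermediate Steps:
$\left(-29 + 42\right) \left(35 + 35\right) \left(-30 + 23\right) \left(-60\right) = 13 \cdot 70 \left(-7\right) \left(-60\right) = 13 \left(-490\right) \left(-60\right) = \left(-6370\right) \left(-60\right) = 382200$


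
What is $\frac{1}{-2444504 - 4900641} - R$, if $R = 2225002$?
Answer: $- \frac{16342962315291}{7345145} \approx -2.225 \cdot 10^{6}$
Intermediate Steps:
$\frac{1}{-2444504 - 4900641} - R = \frac{1}{-2444504 - 4900641} - 2225002 = \frac{1}{-7345145} - 2225002 = - \frac{1}{7345145} - 2225002 = - \frac{16342962315291}{7345145}$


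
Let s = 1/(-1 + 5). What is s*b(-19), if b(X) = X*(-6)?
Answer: 57/2 ≈ 28.500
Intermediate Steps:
b(X) = -6*X
s = 1/4 ≈ 0.25000
s*b(-19) = (-6*(-19))/4 = (1/4)*114 = 57/2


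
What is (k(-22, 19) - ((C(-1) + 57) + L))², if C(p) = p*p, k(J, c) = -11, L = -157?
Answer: 7744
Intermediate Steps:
C(p) = p²
(k(-22, 19) - ((C(-1) + 57) + L))² = (-11 - (((-1)² + 57) - 157))² = (-11 - ((1 + 57) - 157))² = (-11 - (58 - 157))² = (-11 - 1*(-99))² = (-11 + 99)² = 88² = 7744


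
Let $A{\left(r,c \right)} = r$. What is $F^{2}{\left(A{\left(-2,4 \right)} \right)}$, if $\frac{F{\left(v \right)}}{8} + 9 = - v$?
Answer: $3136$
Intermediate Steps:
$F{\left(v \right)} = -72 - 8 v$ ($F{\left(v \right)} = -72 + 8 \left(- v\right) = -72 - 8 v$)
$F^{2}{\left(A{\left(-2,4 \right)} \right)} = \left(-72 - -16\right)^{2} = \left(-72 + 16\right)^{2} = \left(-56\right)^{2} = 3136$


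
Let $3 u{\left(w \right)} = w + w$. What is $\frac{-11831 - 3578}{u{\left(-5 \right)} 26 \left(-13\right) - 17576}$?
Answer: $\frac{46227}{49348} \approx 0.93676$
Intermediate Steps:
$u{\left(w \right)} = \frac{2 w}{3}$ ($u{\left(w \right)} = \frac{w + w}{3} = \frac{2 w}{3}$)
$\frac{-11831 - 3578}{u{\left(-5 \right)} 26 \left(-13\right) - 17576} = \frac{-11831 - 3578}{\frac{2}{3} \left(-5\right) 26 \left(-13\right) - 17576} = - \frac{15409}{\left(- \frac{10}{3}\right) 26 \left(-13\right) - 17576} = - \frac{15409}{\left(- \frac{260}{3}\right) \left(-13\right) - 17576} = - \frac{15409}{\frac{3380}{3} - 17576} = - \frac{15409}{- \frac{49348}{3}} = \left(-15409\right) \left(- \frac{3}{49348}\right) = \frac{46227}{49348}$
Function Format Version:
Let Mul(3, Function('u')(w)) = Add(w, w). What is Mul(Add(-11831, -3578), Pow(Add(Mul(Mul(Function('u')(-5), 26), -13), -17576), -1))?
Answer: Rational(46227, 49348) ≈ 0.93676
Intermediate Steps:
Function('u')(w) = Mul(Rational(2, 3), w) (Function('u')(w) = Mul(Rational(1, 3), Add(w, w)) = Mul(Rational(1, 3), Mul(2, w)) = Mul(Rational(2, 3), w))
Mul(Add(-11831, -3578), Pow(Add(Mul(Mul(Function('u')(-5), 26), -13), -17576), -1)) = Mul(Add(-11831, -3578), Pow(Add(Mul(Mul(Mul(Rational(2, 3), -5), 26), -13), -17576), -1)) = Mul(-15409, Pow(Add(Mul(Mul(Rational(-10, 3), 26), -13), -17576), -1)) = Mul(-15409, Pow(Add(Mul(Rational(-260, 3), -13), -17576), -1)) = Mul(-15409, Pow(Add(Rational(3380, 3), -17576), -1)) = Mul(-15409, Pow(Rational(-49348, 3), -1)) = Mul(-15409, Rational(-3, 49348)) = Rational(46227, 49348)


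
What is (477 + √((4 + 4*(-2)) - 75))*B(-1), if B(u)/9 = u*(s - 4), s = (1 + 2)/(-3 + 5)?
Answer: 21465/2 + 45*I*√79/2 ≈ 10733.0 + 199.98*I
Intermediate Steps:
s = 3/2 ≈ 1.5000
B(u) = -45*u/2 (B(u) = 9*(u*(3/2 - 4)) = 9*(u*(-5/2)) = 9*(-5*u/2) = -45*u/2)
(477 + √((4 + 4*(-2)) - 75))*B(-1) = (477 + √((4 + 4*(-2)) - 75))*(-45/2*(-1)) = (477 + √((4 - 8) - 75))*(45/2) = (477 + √(-4 - 75))*(45/2) = (477 + √(-79))*(45/2) = (477 + I*√79)*(45/2) = 21465/2 + 45*I*√79/2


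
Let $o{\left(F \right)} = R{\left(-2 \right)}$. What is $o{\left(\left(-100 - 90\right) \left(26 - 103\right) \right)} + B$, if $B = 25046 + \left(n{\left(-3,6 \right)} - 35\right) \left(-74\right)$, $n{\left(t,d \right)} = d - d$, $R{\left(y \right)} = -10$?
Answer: $27626$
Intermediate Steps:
$n{\left(t,d \right)} = 0$
$o{\left(F \right)} = -10$
$B = 27636$ ($B = 25046 + \left(0 - 35\right) \left(-74\right) = 25046 - -2590 = 25046 + 2590 = 27636$)
$o{\left(\left(-100 - 90\right) \left(26 - 103\right) \right)} + B = -10 + 27636 = 27626$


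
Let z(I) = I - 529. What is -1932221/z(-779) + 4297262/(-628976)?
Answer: 151212477125/102837576 ≈ 1470.4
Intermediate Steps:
z(I) = -529 + I
-1932221/z(-779) + 4297262/(-628976) = -1932221/(-529 - 779) + 4297262/(-628976) = -1932221/(-1308) + 4297262*(-1/628976) = -1932221*(-1/1308) - 2148631/314488 = 1932221/1308 - 2148631/314488 = 151212477125/102837576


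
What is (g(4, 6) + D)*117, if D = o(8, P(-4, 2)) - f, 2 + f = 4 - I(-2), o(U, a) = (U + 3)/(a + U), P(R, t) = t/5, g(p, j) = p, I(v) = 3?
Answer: 10335/14 ≈ 738.21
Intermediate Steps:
P(R, t) = t/5 (P(R, t) = t*(⅕) = t/5)
o(U, a) = (3 + U)/(U + a)
f = -1 (f = -2 + (4 - 1*3) = -2 + (4 - 3) = -2 + 1 = -1)
D = 97/42 (D = (3 + 8)/(8 + (⅕)*2) - 1*(-1) = 11/(8 + ⅖) + 1 = 11/(42/5) + 1 = (5/42)*11 + 1 = 55/42 + 1 = 97/42 ≈ 2.3095)
(g(4, 6) + D)*117 = (4 + 97/42)*117 = (265/42)*117 = 10335/14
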